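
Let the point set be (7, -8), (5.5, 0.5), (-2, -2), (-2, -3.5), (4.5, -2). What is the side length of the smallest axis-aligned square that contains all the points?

The bounding box has width 9 and height 8.5.
An axis-aligned square enclosing the set must have side ≥ max(width, height).
So the minimum side is max(9, 8.5) = 9.

9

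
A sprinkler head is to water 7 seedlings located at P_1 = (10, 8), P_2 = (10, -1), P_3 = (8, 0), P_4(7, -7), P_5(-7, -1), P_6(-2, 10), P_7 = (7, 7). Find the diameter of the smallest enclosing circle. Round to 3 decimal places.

19.657

A smallest enclosing disk is always determined by at most three of the input points on its boundary.
The minimum enclosing circle is determined by three boundary points: P_1, P_4, P_5.
Their circumcentre is (93/38, 65/38) with r² = 69745/722.
The farthest remaining point P_6 is at distance² 63893/722 ≤ 69745/722.
Diameter = 2r = 2√(69745/722) ≈ 19.657.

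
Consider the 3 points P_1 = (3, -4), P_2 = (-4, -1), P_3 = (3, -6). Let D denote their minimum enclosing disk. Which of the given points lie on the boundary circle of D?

P_2, P_3

Side lengths²: P_1P_2² = 58, P_1P_3² = 4, P_2P_3² = 74.
Since P_2P_3² = 74 ≥ 58 + 4 = 62, the angle opposite P_2P_3 is not acute, so the smallest enclosing circle has P_2P_3 as diameter.
Centre = midpoint of P_2P_3 = (-0.5, -3.5), r² = 74/4 = 18.5.
The points at distance exactly r from the centre are P_2, P_3 — 2 points.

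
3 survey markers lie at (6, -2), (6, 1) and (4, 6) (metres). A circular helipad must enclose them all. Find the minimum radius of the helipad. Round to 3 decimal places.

4.123

Call the three points A, B, C in the order given.
Side lengths²: AB² = 9, AC² = 68, BC² = 29.
Since AC² = 68 ≥ 29 + 9 = 38, the angle opposite AC is not acute, so the smallest enclosing circle has AC as diameter.
Centre = midpoint of AC = (5, 2), r² = 68/4 = 17.
r = √17 ≈ 4.123.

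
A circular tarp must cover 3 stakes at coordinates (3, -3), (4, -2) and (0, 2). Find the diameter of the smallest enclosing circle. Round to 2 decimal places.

5.83

Call the three points A, B, C in the order given.
Side lengths²: AB² = 2, AC² = 34, BC² = 32.
Since AC² = 34 ≥ 32 + 2 = 34, the angle opposite AC is not acute, so the smallest enclosing circle has AC as diameter.
Centre = midpoint of AC = (1.5, -0.5), r² = 34/4 = 8.5.
Diameter = 2r = 2√(8.5) ≈ 5.83.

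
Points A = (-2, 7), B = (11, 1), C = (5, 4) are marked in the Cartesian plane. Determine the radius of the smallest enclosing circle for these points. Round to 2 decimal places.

Side lengths²: AB² = 205, AC² = 58, BC² = 45.
Since AB² = 205 ≥ 58 + 45 = 103, the angle opposite AB is not acute, so the smallest enclosing circle has AB as diameter.
Centre = midpoint of AB = (4.5, 4), r² = 205/4 = 51.25.
r = √(51.25) ≈ 7.16.

7.16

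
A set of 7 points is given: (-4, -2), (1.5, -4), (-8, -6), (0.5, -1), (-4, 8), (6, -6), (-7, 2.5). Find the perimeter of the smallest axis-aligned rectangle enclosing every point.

Width = max x − min x = 6 − (-8) = 14.
Height = max y − min y = 8 − (-6) = 14.
Perimeter = 2(14 + 14) = 56.

56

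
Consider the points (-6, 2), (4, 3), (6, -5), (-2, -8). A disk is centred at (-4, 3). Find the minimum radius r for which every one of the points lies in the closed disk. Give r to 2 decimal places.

12.81

The required radius is the distance from (-4, 3) to the farthest point.
Squared distances: 5, 64, 164, 125.
Maximum is 164, attained at (6, -5).
r = √164 ≈ 12.81.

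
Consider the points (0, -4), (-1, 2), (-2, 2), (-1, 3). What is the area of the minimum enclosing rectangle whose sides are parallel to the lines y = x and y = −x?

24

In coordinates u = x + y, v = x − y the rectangle is axis-aligned; the map (x,y)→(u,v) scales areas by 2.
u-values: -4, 1, 0, 2; range = 2 − (-4) = 6.
v-values: 4, -3, -4, -4; range = 4 − (-4) = 8.
Area = (6 × 8) / 2 = 24.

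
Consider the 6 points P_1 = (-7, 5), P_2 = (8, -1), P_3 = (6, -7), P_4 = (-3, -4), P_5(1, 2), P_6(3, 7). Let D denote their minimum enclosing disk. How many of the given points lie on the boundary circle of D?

2

A smallest enclosing disk is always determined by at most three of the input points on its boundary.
The farthest pair is P_1–P_3 with squared distance 313. The circle on this segment as diameter has centre (-0.5, -1) and r² = 313/4 = 78.25.
Check P_2: distance² to centre = 72.25 ≤ 78.25, so it lies inside.
All remaining points lie in this disk, and no smaller disk contains both endpoints, so this is the minimum enclosing circle.
The points at distance exactly r from the centre are P_1, P_3 — 2 points.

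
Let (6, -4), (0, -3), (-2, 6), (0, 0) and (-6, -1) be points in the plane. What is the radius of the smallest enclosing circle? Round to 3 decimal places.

6.652

The minimum enclosing circle of a finite set is fixed by two of the points (as a diameter) or three (as a circumcircle).
The minimum enclosing circle is determined by three boundary points: (6, -4), (-2, 6), (-6, -1).
Their circumcentre is (0.59375, -0.125) with r² = 44.2431640625.
The farthest remaining point (0, -3) is at distance² 8.6181640625 ≤ 44.2431640625.
r = √(44.2431640625) ≈ 6.652.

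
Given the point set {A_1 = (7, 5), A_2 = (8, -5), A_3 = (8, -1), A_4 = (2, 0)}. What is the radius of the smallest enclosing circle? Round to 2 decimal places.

The minimum enclosing circle is determined by three boundary points: A_1, A_2, A_4.
Their circumcentre is (155/22, -1/22) with r² = 6161/242.
The farthest remaining point A_3 is at distance² 441/242 ≤ 6161/242.
r = √(6161/242) ≈ 5.05.

5.05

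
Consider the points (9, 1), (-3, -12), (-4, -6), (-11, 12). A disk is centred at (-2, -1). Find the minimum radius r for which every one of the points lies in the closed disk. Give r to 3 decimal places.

The required radius is the distance from (-2, -1) to the farthest point.
Squared distances: 125, 122, 29, 250.
Maximum is 250, attained at (-11, 12).
r = √250 ≈ 15.811.

15.811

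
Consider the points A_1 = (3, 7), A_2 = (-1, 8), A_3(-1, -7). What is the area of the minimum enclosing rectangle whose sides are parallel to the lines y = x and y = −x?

In coordinates u = x + y, v = x − y the rectangle is axis-aligned; the map (x,y)→(u,v) scales areas by 2.
u-values: 10, 7, -8; range = 10 − (-8) = 18.
v-values: -4, -9, 6; range = 6 − (-9) = 15.
Area = (18 × 15) / 2 = 135.

135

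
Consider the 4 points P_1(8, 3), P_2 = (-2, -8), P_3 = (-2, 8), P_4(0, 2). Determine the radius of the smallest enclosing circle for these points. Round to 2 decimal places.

8.31

A smallest enclosing disk is always determined by at most three of the input points on its boundary.
The minimum enclosing circle is determined by three boundary points: P_1, P_2, P_3.
Their circumcentre is (0.25, 0) with r² = 69.0625.
The farthest remaining point P_4 is at distance² 4.0625 ≤ 69.0625.
r = √(69.0625) ≈ 8.31.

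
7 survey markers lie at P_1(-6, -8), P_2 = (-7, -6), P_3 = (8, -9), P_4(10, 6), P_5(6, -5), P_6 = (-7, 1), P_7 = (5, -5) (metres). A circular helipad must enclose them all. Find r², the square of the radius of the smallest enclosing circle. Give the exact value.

The minimum enclosing circle of a finite set is fixed by two of the points (as a diameter) or three (as a circumcircle).
The farthest pair is P_1–P_4 with squared distance 452. The circle on this segment as diameter has centre (2, -1) and r² = 452/4 = 113.
Check P_2: distance² to centre = 106 ≤ 113, so it lies inside.
All remaining points lie in this disk, and no smaller disk contains both endpoints, so this is the minimum enclosing circle.

113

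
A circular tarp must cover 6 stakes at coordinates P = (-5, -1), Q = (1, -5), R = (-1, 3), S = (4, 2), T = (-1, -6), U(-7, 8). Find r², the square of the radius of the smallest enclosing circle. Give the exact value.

A smallest enclosing disk is always determined by at most three of the input points on its boundary.
The minimum enclosing circle is determined by three boundary points: Q, T, U.
Their circumcentre is (-115/34, 43/34) with r² = 33785/578.
The farthest remaining point S is at distance² 31813/578 ≤ 33785/578.

33785/578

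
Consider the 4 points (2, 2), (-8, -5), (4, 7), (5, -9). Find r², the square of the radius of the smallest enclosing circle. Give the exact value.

47545/578

The minimum enclosing circle of a finite set is fixed by two of the points (as a diameter) or three (as a circumcircle).
The minimum enclosing circle is determined by three boundary points: (-8, -5), (4, 7), (5, -9).
Their circumcentre is (9/34, -43/34) with r² = 47545/578.
The farthest remaining point (2, 2) is at distance² 7901/578 ≤ 47545/578.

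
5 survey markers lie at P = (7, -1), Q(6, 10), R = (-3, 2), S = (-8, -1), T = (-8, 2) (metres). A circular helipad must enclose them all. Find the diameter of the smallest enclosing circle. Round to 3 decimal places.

17.878

The minimum enclosing circle is determined by three boundary points: P, Q, S.
Their circumcentre is (-0.5, 85/22) with r² = 19337/242.
The farthest remaining point T is at distance² 14453/242 ≤ 19337/242.
Diameter = 2r = 2√(19337/242) ≈ 17.878.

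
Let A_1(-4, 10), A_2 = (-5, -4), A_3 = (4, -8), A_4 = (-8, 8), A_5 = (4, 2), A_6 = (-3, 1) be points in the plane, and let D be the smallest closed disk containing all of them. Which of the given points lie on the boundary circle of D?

A_1, A_3, A_4

By Welzl's lemma the MEC is supported by two points (diametrically opposite) or three points (on a circumcircle).
The minimum enclosing circle is determined by three boundary points: A_1, A_3, A_4.
Their circumcentre is (-18/11, 3/11) with r² = 12125/121.
The farthest remaining point A_5 is at distance² 4205/121 ≤ 12125/121.
The points at distance exactly r from the centre are A_1, A_3, A_4 — 3 points.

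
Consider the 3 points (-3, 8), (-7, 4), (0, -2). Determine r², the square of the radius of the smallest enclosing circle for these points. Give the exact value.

9265/338

Call the three points A, B, C in the order given.
Side lengths²: AB² = 32, AC² = 109, BC² = 85.
Since AC² = 109 < 85 + 32 = 117, the triangle is acute, so the smallest enclosing circle is the circumcircle.
Circumcentre = (-49/26, 75/26), r² = 9265/338.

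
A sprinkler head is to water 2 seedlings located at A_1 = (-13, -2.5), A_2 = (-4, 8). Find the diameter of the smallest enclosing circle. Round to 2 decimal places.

The smallest circle enclosing two points has them as diameter endpoints.
Centre = midpoint = (-8.5, 2.75); r² = |A_1A_2|²/4 = 191.25/4 = 47.8125.
Diameter = 2r = 2√(47.8125) ≈ 13.83.

13.83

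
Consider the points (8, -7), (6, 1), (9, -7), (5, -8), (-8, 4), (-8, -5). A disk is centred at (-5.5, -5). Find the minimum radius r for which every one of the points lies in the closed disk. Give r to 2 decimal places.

14.64

The required radius is the distance from (-5.5, -5) to the farthest point.
Squared distances: 186.25, 168.25, 214.25, 119.25, 87.25, 6.25.
Maximum is 214.25, attained at (9, -7).
r = √(214.25) ≈ 14.64.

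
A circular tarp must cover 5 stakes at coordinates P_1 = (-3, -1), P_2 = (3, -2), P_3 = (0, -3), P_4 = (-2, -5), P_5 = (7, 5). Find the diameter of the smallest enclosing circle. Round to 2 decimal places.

The farthest pair is P_4–P_5 with squared distance 181. The circle on this segment as diameter has centre (2.5, 0) and r² = 181/4 = 45.25.
Check P_1: distance² to centre = 31.25 ≤ 45.25, so it lies inside.
All remaining points lie in this disk, and no smaller disk contains both endpoints, so this is the minimum enclosing circle.
Diameter = 2r = 2√(45.25) ≈ 13.45.

13.45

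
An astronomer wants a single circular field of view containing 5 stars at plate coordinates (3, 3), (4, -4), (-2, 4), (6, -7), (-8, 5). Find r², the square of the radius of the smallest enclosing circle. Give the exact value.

By Welzl's lemma the MEC is supported by two points (diametrically opposite) or three points (on a circumcircle).
The farthest pair is (6, -7)–(-8, 5) with squared distance 340. The circle on this segment as diameter has centre (-1, -1) and r² = 340/4 = 85.
Check (3, 3): distance² to centre = 32 ≤ 85, so it lies inside.
All remaining points lie in this disk, and no smaller disk contains both endpoints, so this is the minimum enclosing circle.

85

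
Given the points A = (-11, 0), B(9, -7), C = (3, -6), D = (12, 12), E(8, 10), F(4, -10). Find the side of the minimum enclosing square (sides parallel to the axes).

The bounding box has width 23 and height 22.
An axis-aligned square enclosing the set must have side ≥ max(width, height).
So the minimum side is max(23, 22) = 23.

23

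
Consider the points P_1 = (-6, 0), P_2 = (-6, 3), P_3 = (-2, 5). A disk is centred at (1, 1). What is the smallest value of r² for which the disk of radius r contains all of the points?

53

The required radius is the distance from (1, 1) to the farthest point.
Squared distances: 50, 53, 25.
Maximum is 53, attained at P_2.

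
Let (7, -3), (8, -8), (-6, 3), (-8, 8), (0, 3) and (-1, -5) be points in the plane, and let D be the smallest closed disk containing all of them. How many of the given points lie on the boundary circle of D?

The minimum enclosing circle of a finite set is fixed by two of the points (as a diameter) or three (as a circumcircle).
The farthest pair is (8, -8)–(-8, 8) with squared distance 512. The circle on this segment as diameter has centre (0, 0) and r² = 512/4 = 128.
Check (7, -3): distance² to centre = 58 ≤ 128, so it lies inside.
All remaining points lie in this disk, and no smaller disk contains both endpoints, so this is the minimum enclosing circle.
The points at distance exactly r from the centre are (8, -8), (-8, 8) — 2 points.

2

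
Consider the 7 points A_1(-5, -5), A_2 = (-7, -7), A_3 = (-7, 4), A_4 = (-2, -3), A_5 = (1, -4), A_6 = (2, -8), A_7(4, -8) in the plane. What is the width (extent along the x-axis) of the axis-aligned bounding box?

max x = 4, min x = -7, so width = 11.

11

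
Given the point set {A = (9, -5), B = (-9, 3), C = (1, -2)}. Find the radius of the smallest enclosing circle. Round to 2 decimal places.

Side lengths²: AB² = 388, AC² = 73, BC² = 125.
Since AB² = 388 ≥ 125 + 73 = 198, the angle opposite AB is not acute, so the smallest enclosing circle has AB as diameter.
Centre = midpoint of AB = (0, -1), r² = 388/4 = 97.
r = √97 ≈ 9.85.

9.85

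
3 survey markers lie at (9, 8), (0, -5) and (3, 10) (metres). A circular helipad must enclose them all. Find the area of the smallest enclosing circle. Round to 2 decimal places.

199.42

Call the three points A, B, C in the order given.
Side lengths²: AB² = 250, AC² = 40, BC² = 234.
Since AB² = 250 < 234 + 40 = 274, the triangle is acute, so the smallest enclosing circle is the circumcircle.
Circumcentre = (3.6875, 2.0625), r² = 63.4765625.
Area = π·r² = π·63.4765625 ≈ 199.42.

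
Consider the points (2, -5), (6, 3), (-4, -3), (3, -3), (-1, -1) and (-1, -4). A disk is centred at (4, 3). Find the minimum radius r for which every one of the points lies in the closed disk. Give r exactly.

The required radius is the distance from (4, 3) to the farthest point.
Squared distances: 68, 4, 100, 37, 41, 74.
Maximum is 100, attained at (-4, -3).
r = √100 = 10.

10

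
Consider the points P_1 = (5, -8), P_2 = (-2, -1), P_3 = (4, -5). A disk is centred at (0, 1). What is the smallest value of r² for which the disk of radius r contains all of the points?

The required radius is the distance from (0, 1) to the farthest point.
Squared distances: 106, 8, 52.
Maximum is 106, attained at P_1.

106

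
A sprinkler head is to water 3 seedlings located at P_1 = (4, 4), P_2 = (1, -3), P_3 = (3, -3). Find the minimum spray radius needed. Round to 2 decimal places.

3.81

Side lengths²: P_1P_2² = 58, P_1P_3² = 50, P_2P_3² = 4.
Since P_1P_2² = 58 ≥ 50 + 4 = 54, the angle opposite P_1P_2 is not acute, so the smallest enclosing circle has P_1P_2 as diameter.
Centre = midpoint of P_1P_2 = (2.5, 0.5), r² = 58/4 = 14.5.
r = √(14.5) ≈ 3.81.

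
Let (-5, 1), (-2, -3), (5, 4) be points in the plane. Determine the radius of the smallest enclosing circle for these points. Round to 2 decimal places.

5.27

Call the three points A, B, C in the order given.
Side lengths²: AB² = 25, AC² = 109, BC² = 98.
Since AC² = 109 < 98 + 25 = 123, the triangle is acute, so the smallest enclosing circle is the circumcircle.
Circumcentre = (3/14, 25/14), r² = 2725/98.
r = √(2725/98) ≈ 5.27.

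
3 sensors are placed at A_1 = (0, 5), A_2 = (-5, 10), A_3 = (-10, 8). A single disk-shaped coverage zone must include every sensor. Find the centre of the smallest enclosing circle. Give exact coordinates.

Side lengths²: A_1A_2² = 50, A_1A_3² = 109, A_2A_3² = 29.
Since A_1A_3² = 109 ≥ 50 + 29 = 79, the angle opposite A_1A_3 is not acute, so the smallest enclosing circle has A_1A_3 as diameter.
Centre = midpoint of A_1A_3 = (-5, 6.5), r² = 109/4 = 27.25.
Centre = (-5, 6.5).

(-5, 6.5)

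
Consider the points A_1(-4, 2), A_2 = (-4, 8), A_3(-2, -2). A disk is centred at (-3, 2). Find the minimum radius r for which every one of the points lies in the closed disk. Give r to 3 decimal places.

The required radius is the distance from (-3, 2) to the farthest point.
Squared distances: 1, 37, 17.
Maximum is 37, attained at A_2.
r = √37 ≈ 6.083.

6.083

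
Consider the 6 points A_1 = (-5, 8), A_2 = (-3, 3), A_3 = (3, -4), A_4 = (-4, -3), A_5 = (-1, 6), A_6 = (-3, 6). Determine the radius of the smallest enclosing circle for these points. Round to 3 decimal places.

7.211

A smallest enclosing disk is always determined by at most three of the input points on its boundary.
The farthest pair is A_1–A_3 with squared distance 208. The circle on this segment as diameter has centre (-1, 2) and r² = 208/4 = 52.
Check A_2: distance² to centre = 5 ≤ 52, so it lies inside.
All remaining points lie in this disk, and no smaller disk contains both endpoints, so this is the minimum enclosing circle.
r = √52 ≈ 7.211.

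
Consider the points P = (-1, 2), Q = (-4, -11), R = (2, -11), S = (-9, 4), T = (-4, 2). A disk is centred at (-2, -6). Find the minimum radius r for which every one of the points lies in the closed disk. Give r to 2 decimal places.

12.21

The required radius is the distance from (-2, -6) to the farthest point.
Squared distances: 65, 29, 41, 149, 68.
Maximum is 149, attained at S.
r = √149 ≈ 12.21.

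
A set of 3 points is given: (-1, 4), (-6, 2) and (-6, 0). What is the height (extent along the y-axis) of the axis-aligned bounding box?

max y = 4, min y = 0, so height = 4.

4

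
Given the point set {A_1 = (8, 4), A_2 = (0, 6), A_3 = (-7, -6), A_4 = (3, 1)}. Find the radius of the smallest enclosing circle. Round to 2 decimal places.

A smallest enclosing disk is always determined by at most three of the input points on its boundary.
The farthest pair is A_1–A_3 with squared distance 325. The circle on this segment as diameter has centre (0.5, -1) and r² = 325/4 = 81.25.
Check A_2: distance² to centre = 49.25 ≤ 81.25, so it lies inside.
All remaining points lie in this disk, and no smaller disk contains both endpoints, so this is the minimum enclosing circle.
r = √(81.25) ≈ 9.01.

9.01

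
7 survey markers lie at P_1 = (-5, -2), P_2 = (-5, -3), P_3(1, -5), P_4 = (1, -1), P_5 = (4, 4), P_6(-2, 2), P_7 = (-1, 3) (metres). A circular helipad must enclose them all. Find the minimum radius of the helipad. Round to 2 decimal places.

5.70

The minimum enclosing circle of a finite set is fixed by two of the points (as a diameter) or three (as a circumcircle).
The farthest pair is P_2–P_5 with squared distance 130. The circle on this segment as diameter has centre (-0.5, 0.5) and r² = 130/4 = 32.5.
Check P_1: distance² to centre = 26.5 ≤ 32.5, so it lies inside.
All remaining points lie in this disk, and no smaller disk contains both endpoints, so this is the minimum enclosing circle.
r = √(32.5) ≈ 5.70.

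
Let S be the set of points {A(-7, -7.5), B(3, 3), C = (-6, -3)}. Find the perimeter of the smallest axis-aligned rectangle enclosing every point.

41

Width = max x − min x = 3 − (-7) = 10.
Height = max y − min y = 3 − (-7.5) = 10.5.
Perimeter = 2(10 + 10.5) = 41.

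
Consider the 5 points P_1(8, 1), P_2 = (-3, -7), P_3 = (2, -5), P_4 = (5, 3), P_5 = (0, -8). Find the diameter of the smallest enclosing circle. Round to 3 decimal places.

The minimum enclosing circle of a finite set is fixed by two of the points (as a diameter) or three (as a circumcircle).
The farthest pair is P_1–P_2 with squared distance 185. The circle on this segment as diameter has centre (2.5, -3) and r² = 185/4 = 46.25.
Check P_3: distance² to centre = 4.25 ≤ 46.25, so it lies inside.
All remaining points lie in this disk, and no smaller disk contains both endpoints, so this is the minimum enclosing circle.
Diameter = 2r = 2√(46.25) ≈ 13.601.

13.601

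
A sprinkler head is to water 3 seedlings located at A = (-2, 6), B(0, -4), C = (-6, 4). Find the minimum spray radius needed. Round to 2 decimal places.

Side lengths²: AB² = 104, AC² = 20, BC² = 100.
Since AB² = 104 < 100 + 20 = 120, the triangle is acute, so the smallest enclosing circle is the circumcircle.
Circumcentre = (-21/11, 9/11), r² = 3250/121.
r = √(3250/121) ≈ 5.18.

5.18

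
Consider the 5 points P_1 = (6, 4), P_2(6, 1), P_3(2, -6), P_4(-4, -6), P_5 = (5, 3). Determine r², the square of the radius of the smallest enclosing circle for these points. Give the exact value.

50

A smallest enclosing disk is always determined by at most three of the input points on its boundary.
The farthest pair is P_1–P_4 with squared distance 200. The circle on this segment as diameter has centre (1, -1) and r² = 200/4 = 50.
Check P_2: distance² to centre = 29 ≤ 50, so it lies inside.
All remaining points lie in this disk, and no smaller disk contains both endpoints, so this is the minimum enclosing circle.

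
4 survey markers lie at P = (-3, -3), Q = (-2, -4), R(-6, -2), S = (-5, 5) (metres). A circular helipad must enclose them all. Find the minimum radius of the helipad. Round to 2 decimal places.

4.74

The farthest pair is Q–S with squared distance 90. The circle on this segment as diameter has centre (-3.5, 0.5) and r² = 90/4 = 22.5.
Check P: distance² to centre = 12.5 ≤ 22.5, so it lies inside.
All remaining points lie in this disk, and no smaller disk contains both endpoints, so this is the minimum enclosing circle.
r = √(22.5) ≈ 4.74.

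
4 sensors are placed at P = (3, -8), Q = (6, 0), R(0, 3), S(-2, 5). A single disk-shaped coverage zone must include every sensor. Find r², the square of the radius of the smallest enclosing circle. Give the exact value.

The farthest pair is P–S with squared distance 194. The circle on this segment as diameter has centre (0.5, -1.5) and r² = 194/4 = 48.5.
Check Q: distance² to centre = 32.5 ≤ 48.5, so it lies inside.
All remaining points lie in this disk, and no smaller disk contains both endpoints, so this is the minimum enclosing circle.

48.5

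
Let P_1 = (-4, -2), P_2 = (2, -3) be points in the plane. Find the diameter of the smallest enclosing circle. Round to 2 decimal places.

The smallest circle enclosing two points has them as diameter endpoints.
Centre = midpoint = (-1, -2.5); r² = |P_1P_2|²/4 = 37/4 = 9.25.
Diameter = 2r = 2√(9.25) ≈ 6.08.

6.08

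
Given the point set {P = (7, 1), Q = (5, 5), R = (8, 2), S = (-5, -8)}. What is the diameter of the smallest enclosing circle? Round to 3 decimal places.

The minimum enclosing circle is determined by three boundary points: Q, R, S.
Their circumcentre is (39/46, -99/46) with r² = 72361/1058.
The farthest remaining point P is at distance² 50557/1058 ≤ 72361/1058.
Diameter = 2r = 2√(72361/1058) ≈ 16.540.

16.540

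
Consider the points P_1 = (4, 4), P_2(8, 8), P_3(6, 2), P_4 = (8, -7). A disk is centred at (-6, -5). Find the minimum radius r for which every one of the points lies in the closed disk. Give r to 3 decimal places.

19.105

The required radius is the distance from (-6, -5) to the farthest point.
Squared distances: 181, 365, 193, 200.
Maximum is 365, attained at P_2.
r = √365 ≈ 19.105.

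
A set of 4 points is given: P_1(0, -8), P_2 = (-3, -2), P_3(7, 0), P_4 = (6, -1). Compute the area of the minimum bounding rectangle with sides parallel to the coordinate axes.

x ranges over [-3, 7], width 10.
y ranges over [-8, 0], height 8.
Area = 10 × 8 = 80.

80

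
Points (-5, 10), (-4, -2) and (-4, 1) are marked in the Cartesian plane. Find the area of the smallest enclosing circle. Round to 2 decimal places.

113.88

Call the three points A, B, C in the order given.
Side lengths²: AB² = 145, AC² = 82, BC² = 9.
Since AB² = 145 ≥ 82 + 9 = 91, the angle opposite AB is not acute, so the smallest enclosing circle has AB as diameter.
Centre = midpoint of AB = (-4.5, 4), r² = 145/4 = 36.25.
Area = π·r² = π·36.25 ≈ 113.88.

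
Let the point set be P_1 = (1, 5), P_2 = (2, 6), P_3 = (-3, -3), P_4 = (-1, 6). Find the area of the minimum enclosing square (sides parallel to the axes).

The bounding box has width 5 and height 9.
An axis-aligned square enclosing the set must have side ≥ max(width, height).
So the minimum side is max(5, 9) = 9.
Area = 9² = 81.

81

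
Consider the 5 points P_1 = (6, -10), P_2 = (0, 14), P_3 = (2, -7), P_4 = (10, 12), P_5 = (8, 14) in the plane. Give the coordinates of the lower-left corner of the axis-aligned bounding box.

x-range [0, 10], y-range [-10, 14].
The lower-left corner is (0, -10).

(0, -10)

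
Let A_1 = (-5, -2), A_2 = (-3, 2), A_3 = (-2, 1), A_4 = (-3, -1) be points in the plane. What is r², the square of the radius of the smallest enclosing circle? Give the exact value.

5

The minimum enclosing circle of a finite set is fixed by two of the points (as a diameter) or three (as a circumcircle).
The farthest pair is A_1–A_2 with squared distance 20. The circle on this segment as diameter has centre (-4, 0) and r² = 20/4 = 5.
Check A_3: distance² to centre = 5 ≤ 5, so it lies inside.
All remaining points lie in this disk, and no smaller disk contains both endpoints, so this is the minimum enclosing circle.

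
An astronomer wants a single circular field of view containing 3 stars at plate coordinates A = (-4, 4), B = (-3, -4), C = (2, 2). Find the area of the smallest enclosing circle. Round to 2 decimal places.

Side lengths²: AB² = 65, AC² = 40, BC² = 61.
Since AB² = 65 < 61 + 40 = 101, the triangle is acute, so the smallest enclosing circle is the circumcircle.
Circumcentre = (-89/46, 9/46), r² = 19825/1058.
Area = π·r² = π·19825/1058 ≈ 58.87.

58.87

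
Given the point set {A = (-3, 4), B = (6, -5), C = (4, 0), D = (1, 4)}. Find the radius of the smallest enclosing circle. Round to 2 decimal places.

6.36

The minimum enclosing circle of a finite set is fixed by two of the points (as a diameter) or three (as a circumcircle).
The farthest pair is A–B with squared distance 162. The circle on this segment as diameter has centre (1.5, -0.5) and r² = 162/4 = 40.5.
Check C: distance² to centre = 6.5 ≤ 40.5, so it lies inside.
All remaining points lie in this disk, and no smaller disk contains both endpoints, so this is the minimum enclosing circle.
r = √(40.5) ≈ 6.36.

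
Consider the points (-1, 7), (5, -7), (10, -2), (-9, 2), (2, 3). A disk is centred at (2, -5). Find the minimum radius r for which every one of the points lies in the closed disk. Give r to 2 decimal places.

The required radius is the distance from (2, -5) to the farthest point.
Squared distances: 153, 13, 73, 170, 64.
Maximum is 170, attained at (-9, 2).
r = √170 ≈ 13.04.

13.04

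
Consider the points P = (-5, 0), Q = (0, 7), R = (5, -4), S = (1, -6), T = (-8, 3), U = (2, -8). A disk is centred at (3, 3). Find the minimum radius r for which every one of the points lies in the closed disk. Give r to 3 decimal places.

11.045

The required radius is the distance from (3, 3) to the farthest point.
Squared distances: 73, 25, 53, 85, 121, 122.
Maximum is 122, attained at U.
r = √122 ≈ 11.045.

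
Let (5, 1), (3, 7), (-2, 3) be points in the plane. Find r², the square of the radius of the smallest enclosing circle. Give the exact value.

10865/722

Call the three points A, B, C in the order given.
Side lengths²: AB² = 40, AC² = 53, BC² = 41.
Since AC² = 53 < 41 + 40 = 81, the triangle is acute, so the smallest enclosing circle is the circumcircle.
Circumcentre = (71/38, 125/38), r² = 10865/722.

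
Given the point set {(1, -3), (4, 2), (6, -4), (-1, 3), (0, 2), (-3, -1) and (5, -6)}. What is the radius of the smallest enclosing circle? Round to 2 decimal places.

5.41

By Welzl's lemma the MEC is supported by two points (diametrically opposite) or three points (on a circumcircle).
The farthest pair is (-1, 3)–(5, -6) with squared distance 117. The circle on this segment as diameter has centre (2, -1.5) and r² = 117/4 = 29.25.
Check (1, -3): distance² to centre = 3.25 ≤ 29.25, so it lies inside.
All remaining points lie in this disk, and no smaller disk contains both endpoints, so this is the minimum enclosing circle.
r = √(29.25) ≈ 5.41.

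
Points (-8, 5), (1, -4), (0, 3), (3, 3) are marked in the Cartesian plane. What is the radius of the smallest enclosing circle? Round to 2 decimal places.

A smallest enclosing disk is always determined by at most three of the input points on its boundary.
The minimum enclosing circle is determined by three boundary points: (-8, 5), (1, -4), (3, 3).
Their circumcentre is (-55/18, 17/18) with r² = 6625/162.
The farthest remaining point (0, 3) is at distance² 2197/162 ≤ 6625/162.
r = √(6625/162) ≈ 6.39.

6.39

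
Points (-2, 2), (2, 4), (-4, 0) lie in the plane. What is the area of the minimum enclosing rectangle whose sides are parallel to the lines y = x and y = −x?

10

In coordinates u = x + y, v = x − y the rectangle is axis-aligned; the map (x,y)→(u,v) scales areas by 2.
u-values: 0, 6, -4; range = 6 − (-4) = 10.
v-values: -4, -2, -4; range = -2 − (-4) = 2.
Area = (10 × 2) / 2 = 10.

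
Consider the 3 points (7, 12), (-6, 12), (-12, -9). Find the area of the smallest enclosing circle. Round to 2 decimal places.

Call the three points A, B, C in the order given.
Side lengths²: AB² = 169, AC² = 802, BC² = 477.
Since AC² = 802 ≥ 477 + 169 = 646, the angle opposite AC is not acute, so the smallest enclosing circle has AC as diameter.
Centre = midpoint of AC = (-2.5, 1.5), r² = 802/4 = 200.5.
Area = π·r² = π·200.5 ≈ 629.89.

629.89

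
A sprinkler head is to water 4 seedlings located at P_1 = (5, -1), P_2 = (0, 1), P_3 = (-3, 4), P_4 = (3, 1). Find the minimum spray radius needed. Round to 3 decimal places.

By Welzl's lemma the MEC is supported by two points (diametrically opposite) or three points (on a circumcircle).
The farthest pair is P_1–P_3 with squared distance 89. The circle on this segment as diameter has centre (1, 1.5) and r² = 89/4 = 22.25.
Check P_2: distance² to centre = 1.25 ≤ 22.25, so it lies inside.
All remaining points lie in this disk, and no smaller disk contains both endpoints, so this is the minimum enclosing circle.
r = √(22.25) ≈ 4.717.

4.717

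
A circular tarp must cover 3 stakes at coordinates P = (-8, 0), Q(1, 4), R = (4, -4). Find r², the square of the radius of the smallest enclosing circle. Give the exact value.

35405/882

Side lengths²: PQ² = 97, PR² = 160, QR² = 73.
Since PR² = 160 < 97 + 73 = 170, the triangle is acute, so the smallest enclosing circle is the circumcircle.
Circumcentre = (-79/42, -23/14), r² = 35405/882.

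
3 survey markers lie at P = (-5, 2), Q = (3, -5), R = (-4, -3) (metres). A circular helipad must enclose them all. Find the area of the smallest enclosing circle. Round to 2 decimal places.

Side lengths²: PQ² = 113, PR² = 26, QR² = 53.
Since PQ² = 113 ≥ 53 + 26 = 79, the angle opposite PQ is not acute, so the smallest enclosing circle has PQ as diameter.
Centre = midpoint of PQ = (-1, -1.5), r² = 113/4 = 28.25.
Area = π·r² = π·28.25 ≈ 88.75.

88.75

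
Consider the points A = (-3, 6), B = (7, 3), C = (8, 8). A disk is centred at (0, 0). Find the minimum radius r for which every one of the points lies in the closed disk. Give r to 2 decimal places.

The required radius is the distance from (0, 0) to the farthest point.
Squared distances: 45, 58, 128.
Maximum is 128, attained at C.
r = √128 ≈ 11.31.

11.31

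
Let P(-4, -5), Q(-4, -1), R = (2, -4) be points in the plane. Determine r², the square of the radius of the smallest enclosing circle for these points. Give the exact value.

Side lengths²: PQ² = 16, PR² = 37, QR² = 45.
Since QR² = 45 < 37 + 16 = 53, the triangle is acute, so the smallest enclosing circle is the circumcircle.
Circumcentre = (-1.25, -3), r² = 11.5625.

11.5625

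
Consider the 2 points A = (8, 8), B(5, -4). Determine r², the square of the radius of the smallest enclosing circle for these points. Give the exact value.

The smallest circle enclosing two points has them as diameter endpoints.
Centre = midpoint = (6.5, 2); r² = |AB|²/4 = 153/4 = 38.25.

38.25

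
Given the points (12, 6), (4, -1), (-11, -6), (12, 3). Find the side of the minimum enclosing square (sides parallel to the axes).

23

The bounding box has width 23 and height 12.
An axis-aligned square enclosing the set must have side ≥ max(width, height).
So the minimum side is max(23, 12) = 23.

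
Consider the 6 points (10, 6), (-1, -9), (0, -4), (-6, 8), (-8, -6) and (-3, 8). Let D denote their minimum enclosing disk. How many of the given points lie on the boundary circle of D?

The farthest pair is (10, 6)–(-8, -6) with squared distance 468. The circle on this segment as diameter has centre (1, 0) and r² = 468/4 = 117.
Check (-1, -9): distance² to centre = 85 ≤ 117, so it lies inside.
All remaining points lie in this disk, and no smaller disk contains both endpoints, so this is the minimum enclosing circle.
The points at distance exactly r from the centre are (10, 6), (-8, -6) — 2 points.

2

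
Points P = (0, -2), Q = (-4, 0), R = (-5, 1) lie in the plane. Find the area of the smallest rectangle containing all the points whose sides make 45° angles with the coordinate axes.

8

In coordinates u = x + y, v = x − y the rectangle is axis-aligned; the map (x,y)→(u,v) scales areas by 2.
u-values: -2, -4, -4; range = -2 − (-4) = 2.
v-values: 2, -4, -6; range = 2 − (-6) = 8.
Area = (2 × 8) / 2 = 8.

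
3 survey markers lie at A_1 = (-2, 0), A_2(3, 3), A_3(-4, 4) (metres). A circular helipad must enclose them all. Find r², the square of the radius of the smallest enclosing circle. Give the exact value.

Side lengths²: A_1A_2² = 34, A_1A_3² = 20, A_2A_3² = 50.
Since A_2A_3² = 50 < 34 + 20 = 54, the triangle is acute, so the smallest enclosing circle is the circumcircle.
Circumcentre = (-7/13, 42/13), r² = 2125/169.

2125/169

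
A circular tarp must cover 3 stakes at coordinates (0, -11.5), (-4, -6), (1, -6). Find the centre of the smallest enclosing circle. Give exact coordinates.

(-1.5, -369/44)

Call the three points A, B, C in the order given.
Side lengths²: AB² = 46.25, AC² = 31.25, BC² = 25.
Since AB² = 46.25 < 31.25 + 25 = 56.25, the triangle is acute, so the smallest enclosing circle is the circumcircle.
Circumcentre = (-1.5, -369/44), r² = 23125/1936.
Centre = (-1.5, -369/44).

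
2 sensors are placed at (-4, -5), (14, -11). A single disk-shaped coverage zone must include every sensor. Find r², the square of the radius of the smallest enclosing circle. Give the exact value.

The smallest circle enclosing two points has them as diameter endpoints.
Centre = midpoint = (5, -8); r² = |(-4, -5)−(14, -11)|²/4 = 360/4 = 90.

90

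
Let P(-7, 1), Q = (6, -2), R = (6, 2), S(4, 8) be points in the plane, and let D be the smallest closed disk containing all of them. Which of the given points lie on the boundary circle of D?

The minimum enclosing circle is determined by three boundary points: P, Q, S.
Their circumcentre is (5/62, 125/62) with r² = 98345/1922.
The farthest remaining point R is at distance² 67345/1922 ≤ 98345/1922.
The points at distance exactly r from the centre are P, Q, S — 3 points.

P, Q, S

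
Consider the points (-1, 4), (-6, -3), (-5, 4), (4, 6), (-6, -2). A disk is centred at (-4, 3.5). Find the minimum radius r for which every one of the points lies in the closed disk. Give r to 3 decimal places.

The required radius is the distance from (-4, 3.5) to the farthest point.
Squared distances: 9.25, 46.25, 1.25, 70.25, 34.25.
Maximum is 70.25, attained at (4, 6).
r = √(70.25) ≈ 8.382.

8.382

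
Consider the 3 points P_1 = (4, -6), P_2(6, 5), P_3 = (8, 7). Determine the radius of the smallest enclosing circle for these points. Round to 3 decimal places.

6.801

Side lengths²: P_1P_2² = 125, P_1P_3² = 185, P_2P_3² = 8.
Since P_1P_3² = 185 ≥ 125 + 8 = 133, the angle opposite P_1P_3 is not acute, so the smallest enclosing circle has P_1P_3 as diameter.
Centre = midpoint of P_1P_3 = (6, 0.5), r² = 185/4 = 46.25.
r = √(46.25) ≈ 6.801.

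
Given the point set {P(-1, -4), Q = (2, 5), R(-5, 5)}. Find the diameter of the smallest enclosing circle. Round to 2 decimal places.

Side lengths²: PQ² = 90, PR² = 97, QR² = 49.
Since PR² = 97 < 90 + 49 = 139, the triangle is acute, so the smallest enclosing circle is the circumcircle.
Circumcentre = (-1.5, 7/6), r² = 485/18.
Diameter = 2r = 2√(485/18) ≈ 10.38.

10.38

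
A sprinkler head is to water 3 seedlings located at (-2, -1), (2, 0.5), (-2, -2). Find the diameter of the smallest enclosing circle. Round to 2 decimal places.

Call the three points A, B, C in the order given.
Side lengths²: AB² = 18.25, AC² = 1, BC² = 22.25.
Since BC² = 22.25 ≥ 18.25 + 1 = 19.25, the angle opposite BC is not acute, so the smallest enclosing circle has BC as diameter.
Centre = midpoint of BC = (0, -0.75), r² = 22.25/4 = 5.5625.
Diameter = 2r = 2√(5.5625) ≈ 4.72.

4.72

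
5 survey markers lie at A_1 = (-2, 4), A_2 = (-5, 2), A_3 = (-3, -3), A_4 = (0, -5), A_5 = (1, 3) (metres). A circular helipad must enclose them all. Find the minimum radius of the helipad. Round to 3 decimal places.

A smallest enclosing disk is always determined by at most three of the input points on its boundary.
The minimum enclosing circle is determined by three boundary points: A_1, A_2, A_4.
Their circumcentre is (-71/62, -33/62) with r² = 40885/1922.
The farthest remaining point A_5 is at distance² 32825/1922 ≤ 40885/1922.
r = √(40885/1922) ≈ 4.612.

4.612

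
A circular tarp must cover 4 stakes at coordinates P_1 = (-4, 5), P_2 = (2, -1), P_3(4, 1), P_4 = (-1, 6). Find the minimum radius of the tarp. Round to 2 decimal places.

4.47

A smallest enclosing disk is always determined by at most three of the input points on its boundary.
The farthest pair is P_1–P_3 with squared distance 80. The circle on this segment as diameter has centre (0, 3) and r² = 80/4 = 20.
Check P_2: distance² to centre = 20 ≤ 20, so it lies inside.
All remaining points lie in this disk, and no smaller disk contains both endpoints, so this is the minimum enclosing circle.
r = √20 ≈ 4.47.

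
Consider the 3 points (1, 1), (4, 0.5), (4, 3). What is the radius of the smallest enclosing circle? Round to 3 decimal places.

1.828

Call the three points A, B, C in the order given.
Side lengths²: AB² = 9.25, AC² = 13, BC² = 6.25.
Since AC² = 13 < 9.25 + 6.25 = 15.5, the triangle is acute, so the smallest enclosing circle is the circumcircle.
Circumcentre = (8/3, 1.75), r² = 481/144.
r = √(481/144) ≈ 1.828.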